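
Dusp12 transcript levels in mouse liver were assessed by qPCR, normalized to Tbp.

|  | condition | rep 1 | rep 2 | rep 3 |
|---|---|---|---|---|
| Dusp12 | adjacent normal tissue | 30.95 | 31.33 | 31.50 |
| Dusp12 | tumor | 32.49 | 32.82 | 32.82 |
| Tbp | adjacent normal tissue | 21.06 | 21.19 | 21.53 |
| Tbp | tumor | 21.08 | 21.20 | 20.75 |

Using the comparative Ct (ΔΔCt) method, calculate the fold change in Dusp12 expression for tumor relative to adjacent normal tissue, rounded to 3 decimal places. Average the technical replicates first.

0.308

Mean Ct: Dusp12 adjacent normal tissue 31.260; Dusp12 tumor 32.710; Tbp adjacent normal tissue 21.260; Tbp tumor 21.010
ΔCt(adjacent normal tissue) = 31.260 − 21.260 = 10.000
ΔCt(tumor) = 32.710 − 21.010 = 11.700
ΔΔCt = 11.700 − 10.000 = 1.700
Fold change = 2^(−1.700) = 0.3078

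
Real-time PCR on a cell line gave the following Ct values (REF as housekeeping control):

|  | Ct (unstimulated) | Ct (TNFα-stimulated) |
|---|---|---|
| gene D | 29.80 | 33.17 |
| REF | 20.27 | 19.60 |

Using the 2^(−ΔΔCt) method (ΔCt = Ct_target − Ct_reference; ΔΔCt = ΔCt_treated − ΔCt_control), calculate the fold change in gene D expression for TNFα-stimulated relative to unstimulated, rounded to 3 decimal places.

0.061

ΔCt(unstimulated) = 29.800 − 20.270 = 9.530
ΔCt(TNFα-stimulated) = 33.170 − 19.600 = 13.570
ΔΔCt = 13.570 − 9.530 = 4.040
Fold change = 2^(−4.040) = 0.0608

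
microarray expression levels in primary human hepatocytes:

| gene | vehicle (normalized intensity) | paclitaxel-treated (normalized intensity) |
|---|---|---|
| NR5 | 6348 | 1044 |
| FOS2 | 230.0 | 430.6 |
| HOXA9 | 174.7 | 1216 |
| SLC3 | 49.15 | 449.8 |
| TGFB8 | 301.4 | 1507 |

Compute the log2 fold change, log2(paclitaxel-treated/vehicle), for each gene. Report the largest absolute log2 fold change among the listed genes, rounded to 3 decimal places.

log2(1044/6348) = -2.604  (NR5)
log2(430.6/230.0) = 0.905  (FOS2)
log2(1216/174.7) = 2.799  (HOXA9)
log2(449.8/49.15) = 3.194  (SLC3)
log2(1507/301.4) = 2.322  (TGFB8)
The largest magnitude belongs to SLC3.

3.194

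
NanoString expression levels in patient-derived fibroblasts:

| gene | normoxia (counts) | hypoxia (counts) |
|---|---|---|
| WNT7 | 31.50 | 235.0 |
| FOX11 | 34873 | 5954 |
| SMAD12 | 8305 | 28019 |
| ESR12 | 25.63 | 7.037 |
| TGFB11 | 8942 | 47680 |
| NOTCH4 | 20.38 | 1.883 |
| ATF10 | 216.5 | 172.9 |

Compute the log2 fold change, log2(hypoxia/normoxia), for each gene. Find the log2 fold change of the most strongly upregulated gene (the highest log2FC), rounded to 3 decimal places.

2.899

log2(235.0/31.50) = 2.899  (WNT7)
log2(5954/34873) = -2.550  (FOX11)
log2(28019/8305) = 1.754  (SMAD12)
log2(7.037/25.63) = -1.865  (ESR12)
log2(47680/8942) = 2.415  (TGFB11)
log2(1.883/20.38) = -3.436  (NOTCH4)
log2(172.9/216.5) = -0.324  (ATF10)
WNT7 is most strongly upregulated.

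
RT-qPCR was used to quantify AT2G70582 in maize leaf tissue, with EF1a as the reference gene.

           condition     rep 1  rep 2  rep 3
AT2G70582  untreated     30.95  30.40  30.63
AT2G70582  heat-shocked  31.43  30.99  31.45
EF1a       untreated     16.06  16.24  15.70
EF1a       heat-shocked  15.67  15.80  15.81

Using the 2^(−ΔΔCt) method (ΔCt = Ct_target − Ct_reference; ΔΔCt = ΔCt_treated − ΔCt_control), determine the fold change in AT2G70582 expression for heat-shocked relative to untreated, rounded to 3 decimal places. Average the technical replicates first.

0.547

Mean Ct: AT2G70582 untreated 30.660; AT2G70582 heat-shocked 31.290; EF1a untreated 16.000; EF1a heat-shocked 15.760
ΔCt(untreated) = 30.660 − 16.000 = 14.660
ΔCt(heat-shocked) = 31.290 − 15.760 = 15.530
ΔΔCt = 15.530 − 14.660 = 0.870
Fold change = 2^(−0.870) = 0.5471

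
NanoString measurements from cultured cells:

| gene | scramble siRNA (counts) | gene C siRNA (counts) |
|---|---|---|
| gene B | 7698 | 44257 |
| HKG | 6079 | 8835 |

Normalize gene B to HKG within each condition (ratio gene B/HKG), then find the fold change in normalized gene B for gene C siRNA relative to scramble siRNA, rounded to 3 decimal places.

3.956

gene B/HKG (scramble siRNA) = 7698 / 6079 = 1.2663
gene B/HKG (gene C siRNA) = 44257 / 8835 = 5.0093
Fold change = 5.0093 / 1.2663 = 3.9558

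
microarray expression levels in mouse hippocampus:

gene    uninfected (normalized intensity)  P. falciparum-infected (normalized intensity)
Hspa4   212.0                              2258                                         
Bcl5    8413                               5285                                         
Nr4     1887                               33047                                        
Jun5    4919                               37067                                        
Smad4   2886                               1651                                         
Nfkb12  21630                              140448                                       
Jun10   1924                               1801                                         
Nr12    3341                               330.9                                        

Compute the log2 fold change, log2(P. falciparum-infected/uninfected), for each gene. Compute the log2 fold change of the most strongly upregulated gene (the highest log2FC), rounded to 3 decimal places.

log2(2258/212.0) = 3.413  (Hspa4)
log2(5285/8413) = -0.671  (Bcl5)
log2(33047/1887) = 4.130  (Nr4)
log2(37067/4919) = 2.914  (Jun5)
log2(1651/2886) = -0.806  (Smad4)
log2(140448/21630) = 2.699  (Nfkb12)
log2(1801/1924) = -0.095  (Jun10)
log2(330.9/3341) = -3.336  (Nr12)
Nr4 is most strongly upregulated.

4.130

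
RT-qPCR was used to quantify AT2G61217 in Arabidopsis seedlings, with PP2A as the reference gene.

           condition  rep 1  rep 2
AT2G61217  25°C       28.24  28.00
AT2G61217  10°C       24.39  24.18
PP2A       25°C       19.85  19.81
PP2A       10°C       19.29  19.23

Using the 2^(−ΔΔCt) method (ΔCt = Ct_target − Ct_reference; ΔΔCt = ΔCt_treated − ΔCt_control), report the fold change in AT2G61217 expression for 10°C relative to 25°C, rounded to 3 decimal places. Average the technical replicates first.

Mean Ct: AT2G61217 25°C 28.120; AT2G61217 10°C 24.285; PP2A 25°C 19.830; PP2A 10°C 19.260
ΔCt(25°C) = 28.120 − 19.830 = 8.290
ΔCt(10°C) = 24.285 − 19.260 = 5.025
ΔΔCt = 5.025 − 8.290 = -3.265
Fold change = 2^(−(-3.265)) = 2^3.265 = 9.6131

9.613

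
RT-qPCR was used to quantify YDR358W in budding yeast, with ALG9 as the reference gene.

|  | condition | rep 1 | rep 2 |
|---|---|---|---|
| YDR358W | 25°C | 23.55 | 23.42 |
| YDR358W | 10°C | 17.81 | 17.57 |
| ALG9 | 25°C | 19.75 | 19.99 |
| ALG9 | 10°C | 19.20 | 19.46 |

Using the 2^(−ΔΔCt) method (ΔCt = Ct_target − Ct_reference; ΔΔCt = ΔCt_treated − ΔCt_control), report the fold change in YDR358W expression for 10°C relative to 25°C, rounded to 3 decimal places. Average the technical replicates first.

Mean Ct: YDR358W 25°C 23.485; YDR358W 10°C 17.690; ALG9 25°C 19.870; ALG9 10°C 19.330
ΔCt(25°C) = 23.485 − 19.870 = 3.615
ΔCt(10°C) = 17.690 − 19.330 = -1.640
ΔΔCt = -1.640 − 3.615 = -5.255
Fold change = 2^(−(-5.255)) = 2^5.255 = 38.1867

38.187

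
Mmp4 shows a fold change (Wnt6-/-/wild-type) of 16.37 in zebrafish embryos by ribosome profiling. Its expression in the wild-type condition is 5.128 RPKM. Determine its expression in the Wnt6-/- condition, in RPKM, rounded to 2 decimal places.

Wnt6-/- expression = 5.128 × 16.37 = 83.95

83.95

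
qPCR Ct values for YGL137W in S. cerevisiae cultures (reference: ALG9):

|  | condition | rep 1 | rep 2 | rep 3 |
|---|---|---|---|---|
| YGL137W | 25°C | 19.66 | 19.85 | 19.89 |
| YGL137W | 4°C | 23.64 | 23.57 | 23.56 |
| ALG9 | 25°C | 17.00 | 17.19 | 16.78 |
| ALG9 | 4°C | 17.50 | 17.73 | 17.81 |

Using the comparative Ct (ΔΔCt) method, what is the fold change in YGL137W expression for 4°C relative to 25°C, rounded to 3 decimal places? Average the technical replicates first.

Mean Ct: YGL137W 25°C 19.800; YGL137W 4°C 23.590; ALG9 25°C 16.990; ALG9 4°C 17.680
ΔCt(25°C) = 19.800 − 16.990 = 2.810
ΔCt(4°C) = 23.590 − 17.680 = 5.910
ΔΔCt = 5.910 − 2.810 = 3.100
Fold change = 2^(−3.100) = 0.1166

0.117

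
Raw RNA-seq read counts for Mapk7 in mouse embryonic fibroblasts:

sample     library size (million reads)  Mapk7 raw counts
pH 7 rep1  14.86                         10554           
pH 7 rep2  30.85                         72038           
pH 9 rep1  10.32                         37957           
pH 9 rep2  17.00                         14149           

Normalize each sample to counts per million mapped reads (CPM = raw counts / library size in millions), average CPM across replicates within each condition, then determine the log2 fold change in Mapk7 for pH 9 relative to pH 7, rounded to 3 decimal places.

CPM(pH 7 rep1) = 10554 / 14.86 = 710.2288
CPM(pH 7 rep2) = 72038 / 30.85 = 2335.1053
CPM(pH 9 rep1) = 37957 / 10.32 = 3678.0039
CPM(pH 9 rep2) = 14149 / 17.00 = 832.2941
mean CPM(pH 7) = 1522.6671; mean CPM(pH 9) = 2255.1490
Fold change = 2255.1490 / 1522.6671 = 1.48105
log2(1.48105) = 0.5666

0.567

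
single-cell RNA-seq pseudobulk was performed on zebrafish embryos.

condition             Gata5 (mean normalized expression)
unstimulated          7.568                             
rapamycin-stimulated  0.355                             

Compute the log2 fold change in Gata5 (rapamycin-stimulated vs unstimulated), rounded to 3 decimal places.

Fold change = 0.355 / 7.568 = 0.0469
log2(0.0469) = -4.4140

-4.414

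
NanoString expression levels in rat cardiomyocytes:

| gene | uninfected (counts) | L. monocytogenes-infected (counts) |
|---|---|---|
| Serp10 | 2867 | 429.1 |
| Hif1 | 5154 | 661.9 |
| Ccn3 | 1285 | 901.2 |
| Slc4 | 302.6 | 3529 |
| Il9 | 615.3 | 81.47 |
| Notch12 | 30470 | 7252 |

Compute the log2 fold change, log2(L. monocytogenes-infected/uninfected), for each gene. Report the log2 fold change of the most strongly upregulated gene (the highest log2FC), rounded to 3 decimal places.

log2(429.1/2867) = -2.740  (Serp10)
log2(661.9/5154) = -2.961  (Hif1)
log2(901.2/1285) = -0.512  (Ccn3)
log2(3529/302.6) = 3.544  (Slc4)
log2(81.47/615.3) = -2.917  (Il9)
log2(7252/30470) = -2.071  (Notch12)
Slc4 is most strongly upregulated.

3.544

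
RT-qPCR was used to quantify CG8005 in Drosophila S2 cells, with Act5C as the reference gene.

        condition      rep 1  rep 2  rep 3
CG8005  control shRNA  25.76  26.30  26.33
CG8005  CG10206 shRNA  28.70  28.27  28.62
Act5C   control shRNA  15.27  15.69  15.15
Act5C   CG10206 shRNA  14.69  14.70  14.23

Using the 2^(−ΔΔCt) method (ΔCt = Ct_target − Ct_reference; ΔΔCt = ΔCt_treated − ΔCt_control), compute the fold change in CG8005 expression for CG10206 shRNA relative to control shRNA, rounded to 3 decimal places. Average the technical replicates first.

0.107

Mean Ct: CG8005 control shRNA 26.130; CG8005 CG10206 shRNA 28.530; Act5C control shRNA 15.370; Act5C CG10206 shRNA 14.540
ΔCt(control shRNA) = 26.130 − 15.370 = 10.760
ΔCt(CG10206 shRNA) = 28.530 − 14.540 = 13.990
ΔΔCt = 13.990 − 10.760 = 3.230
Fold change = 2^(−3.230) = 0.1066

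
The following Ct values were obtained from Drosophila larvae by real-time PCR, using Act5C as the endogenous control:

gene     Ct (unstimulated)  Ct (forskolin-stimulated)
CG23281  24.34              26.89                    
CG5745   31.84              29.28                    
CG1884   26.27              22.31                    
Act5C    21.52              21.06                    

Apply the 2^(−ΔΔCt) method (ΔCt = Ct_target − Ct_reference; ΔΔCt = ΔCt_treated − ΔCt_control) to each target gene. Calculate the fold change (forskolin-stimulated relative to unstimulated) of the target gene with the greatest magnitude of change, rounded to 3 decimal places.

11.314

CG23281: ΔΔCt = (26.89−21.06) − (24.34−21.52) = 5.83 − 2.82 = 3.01; fold change = 2^-3.01 = 0.124
CG5745: ΔΔCt = (29.28−21.06) − (31.84−21.52) = 8.22 − 10.32 = -2.10; fold change = 2^2.10 = 4.287
CG1884: ΔΔCt = (22.31−21.06) − (26.27−21.52) = 1.25 − 4.75 = -3.50; fold change = 2^3.50 = 11.314
CG1884 has the largest |ΔΔCt| = 3.50.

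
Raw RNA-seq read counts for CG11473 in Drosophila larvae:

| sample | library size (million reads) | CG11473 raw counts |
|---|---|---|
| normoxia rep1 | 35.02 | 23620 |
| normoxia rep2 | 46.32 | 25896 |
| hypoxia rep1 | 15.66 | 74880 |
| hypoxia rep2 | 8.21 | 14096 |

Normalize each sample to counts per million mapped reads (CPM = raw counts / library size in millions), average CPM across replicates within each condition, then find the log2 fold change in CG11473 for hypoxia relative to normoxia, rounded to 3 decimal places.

CPM(normoxia rep1) = 23620 / 35.02 = 674.4717
CPM(normoxia rep2) = 25896 / 46.32 = 559.0674
CPM(hypoxia rep1) = 74880 / 15.66 = 4781.6092
CPM(hypoxia rep2) = 14096 / 8.21 = 1716.9306
mean CPM(normoxia) = 616.7695; mean CPM(hypoxia) = 3249.2699
Fold change = 3249.2699 / 616.7695 = 5.26821
log2(5.26821) = 2.3973

2.397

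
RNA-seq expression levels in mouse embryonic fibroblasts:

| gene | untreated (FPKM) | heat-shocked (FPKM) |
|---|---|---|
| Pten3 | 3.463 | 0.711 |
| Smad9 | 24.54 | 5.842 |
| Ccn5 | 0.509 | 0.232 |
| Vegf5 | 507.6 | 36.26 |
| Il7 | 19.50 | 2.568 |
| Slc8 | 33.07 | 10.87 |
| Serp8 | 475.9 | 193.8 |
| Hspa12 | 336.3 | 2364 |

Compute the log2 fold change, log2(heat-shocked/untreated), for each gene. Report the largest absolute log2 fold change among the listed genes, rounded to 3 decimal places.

3.807

log2(0.711/3.463) = -2.284  (Pten3)
log2(5.842/24.54) = -2.071  (Smad9)
log2(0.232/0.509) = -1.134  (Ccn5)
log2(36.26/507.6) = -3.807  (Vegf5)
log2(2.568/19.50) = -2.925  (Il7)
log2(10.87/33.07) = -1.605  (Slc8)
log2(193.8/475.9) = -1.296  (Serp8)
log2(2364/336.3) = 2.813  (Hspa12)
The largest magnitude belongs to Vegf5.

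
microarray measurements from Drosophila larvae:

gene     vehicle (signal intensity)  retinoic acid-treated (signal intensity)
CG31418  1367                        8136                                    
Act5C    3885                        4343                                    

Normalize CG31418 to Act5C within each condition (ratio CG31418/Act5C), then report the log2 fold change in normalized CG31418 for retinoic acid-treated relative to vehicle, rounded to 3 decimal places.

2.413

CG31418/Act5C (vehicle) = 1367 / 3885 = 0.35187
CG31418/Act5C (retinoic acid-treated) = 8136 / 4343 = 1.8734
Fold change = 1.8734 / 0.35187 = 5.3241
log2(5.3241) = 2.4125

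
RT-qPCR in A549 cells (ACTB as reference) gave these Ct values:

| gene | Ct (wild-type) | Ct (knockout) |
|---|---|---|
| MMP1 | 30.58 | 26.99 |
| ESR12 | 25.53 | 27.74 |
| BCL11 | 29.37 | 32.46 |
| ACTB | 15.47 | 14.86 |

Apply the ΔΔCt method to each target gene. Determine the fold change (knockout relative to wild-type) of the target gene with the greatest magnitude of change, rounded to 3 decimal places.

MMP1: ΔΔCt = (26.99−14.86) − (30.58−15.47) = 12.13 − 15.11 = -2.98; fold change = 2^2.98 = 7.890
ESR12: ΔΔCt = (27.74−14.86) − (25.53−15.47) = 12.88 − 10.06 = 2.82; fold change = 2^-2.82 = 0.142
BCL11: ΔΔCt = (32.46−14.86) − (29.37−15.47) = 17.60 − 13.90 = 3.70; fold change = 2^-3.70 = 0.077
BCL11 has the largest |ΔΔCt| = 3.70.

0.077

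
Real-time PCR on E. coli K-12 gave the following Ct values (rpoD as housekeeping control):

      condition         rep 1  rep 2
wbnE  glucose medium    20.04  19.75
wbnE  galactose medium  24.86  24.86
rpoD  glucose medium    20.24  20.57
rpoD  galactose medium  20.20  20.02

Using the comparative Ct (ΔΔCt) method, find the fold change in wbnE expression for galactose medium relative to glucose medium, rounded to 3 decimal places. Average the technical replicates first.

Mean Ct: wbnE glucose medium 19.895; wbnE galactose medium 24.860; rpoD glucose medium 20.405; rpoD galactose medium 20.110
ΔCt(glucose medium) = 19.895 − 20.405 = -0.510
ΔCt(galactose medium) = 24.860 − 20.110 = 4.750
ΔΔCt = 4.750 − (-0.510) = 5.260
Fold change = 2^(−5.260) = 0.0261

0.026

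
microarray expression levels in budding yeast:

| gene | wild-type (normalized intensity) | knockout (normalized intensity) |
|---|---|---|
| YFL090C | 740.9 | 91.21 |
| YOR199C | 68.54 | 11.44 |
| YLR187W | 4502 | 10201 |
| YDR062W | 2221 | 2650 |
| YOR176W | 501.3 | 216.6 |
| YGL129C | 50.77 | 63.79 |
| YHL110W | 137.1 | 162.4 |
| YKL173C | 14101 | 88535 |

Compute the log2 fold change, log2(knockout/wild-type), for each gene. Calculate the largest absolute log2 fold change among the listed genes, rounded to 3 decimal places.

3.022

log2(91.21/740.9) = -3.022  (YFL090C)
log2(11.44/68.54) = -2.583  (YOR199C)
log2(10201/4502) = 1.180  (YLR187W)
log2(2650/2221) = 0.255  (YDR062W)
log2(216.6/501.3) = -1.211  (YOR176W)
log2(63.79/50.77) = 0.329  (YGL129C)
log2(162.4/137.1) = 0.244  (YHL110W)
log2(88535/14101) = 2.650  (YKL173C)
The largest magnitude belongs to YFL090C.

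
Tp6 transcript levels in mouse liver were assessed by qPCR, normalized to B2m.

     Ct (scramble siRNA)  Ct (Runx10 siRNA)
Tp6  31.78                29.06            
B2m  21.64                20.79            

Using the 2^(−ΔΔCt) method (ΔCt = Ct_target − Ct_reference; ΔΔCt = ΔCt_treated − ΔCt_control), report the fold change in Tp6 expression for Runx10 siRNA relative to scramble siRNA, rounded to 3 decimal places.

3.655

ΔCt(scramble siRNA) = 31.780 − 21.640 = 10.140
ΔCt(Runx10 siRNA) = 29.060 − 20.790 = 8.270
ΔΔCt = 8.270 − 10.140 = -1.870
Fold change = 2^(−(-1.870)) = 2^1.870 = 3.6553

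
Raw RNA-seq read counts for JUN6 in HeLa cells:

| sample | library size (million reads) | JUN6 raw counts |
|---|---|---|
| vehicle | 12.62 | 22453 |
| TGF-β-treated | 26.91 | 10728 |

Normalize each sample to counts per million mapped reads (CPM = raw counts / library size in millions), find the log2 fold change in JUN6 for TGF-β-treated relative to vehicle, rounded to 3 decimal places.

CPM(vehicle) = 22453 / 12.62 = 1779.1601
CPM(TGF-β-treated) = 10728 / 26.91 = 398.6622
Fold change = 398.6622 / 1779.1601 = 0.22407
log2(0.22407) = -2.1580

-2.158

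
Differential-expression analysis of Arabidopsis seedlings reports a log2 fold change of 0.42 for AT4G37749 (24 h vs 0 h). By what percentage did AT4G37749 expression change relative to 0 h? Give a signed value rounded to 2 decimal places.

Fold change = 2^(0.42) = 1.3379
Percent change = (FC − 1) × 100% = (1.3379 − 1) × 100 = 33.79%

33.79%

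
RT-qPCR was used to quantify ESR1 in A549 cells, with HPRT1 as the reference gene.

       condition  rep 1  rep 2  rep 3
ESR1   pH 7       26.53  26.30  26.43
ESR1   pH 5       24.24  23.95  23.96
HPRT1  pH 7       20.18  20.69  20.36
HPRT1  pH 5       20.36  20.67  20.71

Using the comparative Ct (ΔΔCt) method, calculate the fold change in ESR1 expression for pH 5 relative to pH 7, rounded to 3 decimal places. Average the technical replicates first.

Mean Ct: ESR1 pH 7 26.420; ESR1 pH 5 24.050; HPRT1 pH 7 20.410; HPRT1 pH 5 20.580
ΔCt(pH 7) = 26.420 − 20.410 = 6.010
ΔCt(pH 5) = 24.050 − 20.580 = 3.470
ΔΔCt = 3.470 − 6.010 = -2.540
Fold change = 2^(−(-2.540)) = 2^2.540 = 5.8159

5.816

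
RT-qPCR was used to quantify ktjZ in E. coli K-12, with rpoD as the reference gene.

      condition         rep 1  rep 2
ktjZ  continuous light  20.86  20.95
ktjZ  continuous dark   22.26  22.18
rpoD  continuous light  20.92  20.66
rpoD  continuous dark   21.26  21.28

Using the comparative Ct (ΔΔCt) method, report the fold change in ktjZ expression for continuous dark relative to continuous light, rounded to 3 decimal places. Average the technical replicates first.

0.561

Mean Ct: ktjZ continuous light 20.905; ktjZ continuous dark 22.220; rpoD continuous light 20.790; rpoD continuous dark 21.270
ΔCt(continuous light) = 20.905 − 20.790 = 0.115
ΔCt(continuous dark) = 22.220 − 21.270 = 0.950
ΔΔCt = 0.950 − 0.115 = 0.835
Fold change = 2^(−0.835) = 0.5606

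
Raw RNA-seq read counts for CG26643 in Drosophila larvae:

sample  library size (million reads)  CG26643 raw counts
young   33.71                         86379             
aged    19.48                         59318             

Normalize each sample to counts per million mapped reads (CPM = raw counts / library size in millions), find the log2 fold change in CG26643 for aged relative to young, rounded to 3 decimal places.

0.249

CPM(young) = 86379 / 33.71 = 2562.4147
CPM(aged) = 59318 / 19.48 = 3045.0719
Fold change = 3045.0719 / 2562.4147 = 1.18836
log2(1.18836) = 0.2490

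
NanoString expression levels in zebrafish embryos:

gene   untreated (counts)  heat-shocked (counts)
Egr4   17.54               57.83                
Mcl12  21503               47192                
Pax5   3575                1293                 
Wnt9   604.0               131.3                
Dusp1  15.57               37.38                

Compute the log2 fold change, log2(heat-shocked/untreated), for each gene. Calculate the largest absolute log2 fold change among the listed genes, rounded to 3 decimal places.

2.202

log2(57.83/17.54) = 1.721  (Egr4)
log2(47192/21503) = 1.134  (Mcl12)
log2(1293/3575) = -1.467  (Pax5)
log2(131.3/604.0) = -2.202  (Wnt9)
log2(37.38/15.57) = 1.263  (Dusp1)
The largest magnitude belongs to Wnt9.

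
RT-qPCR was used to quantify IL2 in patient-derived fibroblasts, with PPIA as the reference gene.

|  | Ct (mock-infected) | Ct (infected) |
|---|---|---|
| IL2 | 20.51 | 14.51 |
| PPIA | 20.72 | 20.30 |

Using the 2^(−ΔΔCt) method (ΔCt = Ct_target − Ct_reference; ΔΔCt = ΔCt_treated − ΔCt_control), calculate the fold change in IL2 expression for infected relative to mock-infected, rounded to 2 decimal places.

ΔCt(mock-infected) = 20.510 − 20.720 = -0.210
ΔCt(infected) = 14.510 − 20.300 = -5.790
ΔΔCt = -5.790 − (-0.210) = -5.580
Fold change = 2^(−(-5.580)) = 2^5.580 = 47.835

47.84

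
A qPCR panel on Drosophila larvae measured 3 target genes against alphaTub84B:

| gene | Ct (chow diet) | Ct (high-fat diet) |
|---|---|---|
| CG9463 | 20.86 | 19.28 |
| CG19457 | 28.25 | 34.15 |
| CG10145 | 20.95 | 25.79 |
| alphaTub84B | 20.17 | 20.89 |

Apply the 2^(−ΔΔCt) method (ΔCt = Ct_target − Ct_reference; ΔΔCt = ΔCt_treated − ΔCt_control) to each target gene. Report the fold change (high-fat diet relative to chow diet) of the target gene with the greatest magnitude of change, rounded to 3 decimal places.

CG9463: ΔΔCt = (19.28−20.89) − (20.86−20.17) = -1.61 − 0.69 = -2.30; fold change = 2^2.30 = 4.925
CG19457: ΔΔCt = (34.15−20.89) − (28.25−20.17) = 13.26 − 8.08 = 5.18; fold change = 2^-5.18 = 0.028
CG10145: ΔΔCt = (25.79−20.89) − (20.95−20.17) = 4.90 − 0.78 = 4.12; fold change = 2^-4.12 = 0.058
CG19457 has the largest |ΔΔCt| = 5.18.

0.028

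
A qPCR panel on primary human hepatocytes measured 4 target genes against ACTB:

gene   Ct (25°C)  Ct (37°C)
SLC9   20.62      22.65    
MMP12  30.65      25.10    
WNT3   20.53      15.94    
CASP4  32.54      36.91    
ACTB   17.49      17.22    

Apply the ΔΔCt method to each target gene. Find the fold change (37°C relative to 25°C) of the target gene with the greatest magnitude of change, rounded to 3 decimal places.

38.854

SLC9: ΔΔCt = (22.65−17.22) − (20.62−17.49) = 5.43 − 3.13 = 2.30; fold change = 2^-2.30 = 0.203
MMP12: ΔΔCt = (25.10−17.22) − (30.65−17.49) = 7.88 − 13.16 = -5.28; fold change = 2^5.28 = 38.854
WNT3: ΔΔCt = (15.94−17.22) − (20.53−17.49) = -1.28 − 3.04 = -4.32; fold change = 2^4.32 = 19.973
CASP4: ΔΔCt = (36.91−17.22) − (32.54−17.49) = 19.69 − 15.05 = 4.64; fold change = 2^-4.64 = 0.040
MMP12 has the largest |ΔΔCt| = 5.28.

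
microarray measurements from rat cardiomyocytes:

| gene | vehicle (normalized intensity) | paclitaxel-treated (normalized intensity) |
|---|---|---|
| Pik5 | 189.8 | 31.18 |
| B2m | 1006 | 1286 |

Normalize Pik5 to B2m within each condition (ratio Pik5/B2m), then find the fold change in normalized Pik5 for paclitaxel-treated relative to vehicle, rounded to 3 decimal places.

0.129

Pik5/B2m (vehicle) = 189.8 / 1006 = 0.18867
Pik5/B2m (paclitaxel-treated) = 31.18 / 1286 = 0.024246
Fold change = 0.024246 / 0.18867 = 0.1285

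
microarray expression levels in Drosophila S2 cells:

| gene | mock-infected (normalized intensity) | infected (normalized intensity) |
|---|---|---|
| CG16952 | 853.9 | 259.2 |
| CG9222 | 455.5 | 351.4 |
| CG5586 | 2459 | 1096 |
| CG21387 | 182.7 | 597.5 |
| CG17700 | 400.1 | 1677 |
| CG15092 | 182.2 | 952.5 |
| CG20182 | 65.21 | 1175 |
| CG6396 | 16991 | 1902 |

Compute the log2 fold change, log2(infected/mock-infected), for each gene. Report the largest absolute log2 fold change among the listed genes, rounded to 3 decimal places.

4.171

log2(259.2/853.9) = -1.720  (CG16952)
log2(351.4/455.5) = -0.374  (CG9222)
log2(1096/2459) = -1.166  (CG5586)
log2(597.5/182.7) = 1.709  (CG21387)
log2(1677/400.1) = 2.067  (CG17700)
log2(952.5/182.2) = 2.386  (CG15092)
log2(1175/65.21) = 4.171  (CG20182)
log2(1902/16991) = -3.159  (CG6396)
The largest magnitude belongs to CG20182.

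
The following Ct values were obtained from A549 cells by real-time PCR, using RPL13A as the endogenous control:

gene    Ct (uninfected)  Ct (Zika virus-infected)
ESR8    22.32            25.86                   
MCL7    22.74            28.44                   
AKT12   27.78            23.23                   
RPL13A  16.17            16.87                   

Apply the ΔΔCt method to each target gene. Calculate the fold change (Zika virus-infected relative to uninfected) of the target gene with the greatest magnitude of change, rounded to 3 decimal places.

38.055

ESR8: ΔΔCt = (25.86−16.87) − (22.32−16.17) = 8.99 − 6.15 = 2.84; fold change = 2^-2.84 = 0.140
MCL7: ΔΔCt = (28.44−16.87) − (22.74−16.17) = 11.57 − 6.57 = 5.00; fold change = 2^-5.00 = 0.031
AKT12: ΔΔCt = (23.23−16.87) − (27.78−16.17) = 6.36 − 11.61 = -5.25; fold change = 2^5.25 = 38.055
AKT12 has the largest |ΔΔCt| = 5.25.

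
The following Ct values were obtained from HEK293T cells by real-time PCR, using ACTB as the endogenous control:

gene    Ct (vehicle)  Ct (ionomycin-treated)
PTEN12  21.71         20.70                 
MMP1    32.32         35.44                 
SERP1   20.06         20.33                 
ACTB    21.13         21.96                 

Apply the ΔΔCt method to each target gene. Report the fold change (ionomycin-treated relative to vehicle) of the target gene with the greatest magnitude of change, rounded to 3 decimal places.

0.204

PTEN12: ΔΔCt = (20.70−21.96) − (21.71−21.13) = -1.26 − 0.58 = -1.84; fold change = 2^1.84 = 3.580
MMP1: ΔΔCt = (35.44−21.96) − (32.32−21.13) = 13.48 − 11.19 = 2.29; fold change = 2^-2.29 = 0.204
SERP1: ΔΔCt = (20.33−21.96) − (20.06−21.13) = -1.63 − (-1.07) = -0.56; fold change = 2^0.56 = 1.474
MMP1 has the largest |ΔΔCt| = 2.29.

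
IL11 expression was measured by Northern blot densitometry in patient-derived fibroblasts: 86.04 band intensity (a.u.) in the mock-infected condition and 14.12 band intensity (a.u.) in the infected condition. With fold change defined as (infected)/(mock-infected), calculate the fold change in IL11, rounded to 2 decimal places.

Fold change = 14.12 / 86.04 = 0.164
IL11 is downregulated.

0.16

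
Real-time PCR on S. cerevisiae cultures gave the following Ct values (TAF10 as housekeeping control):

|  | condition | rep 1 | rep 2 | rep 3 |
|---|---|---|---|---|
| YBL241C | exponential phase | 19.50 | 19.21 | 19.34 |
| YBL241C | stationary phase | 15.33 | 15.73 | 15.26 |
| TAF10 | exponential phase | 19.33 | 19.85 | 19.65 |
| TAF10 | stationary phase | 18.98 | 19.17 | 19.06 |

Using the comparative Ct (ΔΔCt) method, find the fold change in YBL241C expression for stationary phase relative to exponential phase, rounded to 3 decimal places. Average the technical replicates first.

Mean Ct: YBL241C exponential phase 19.350; YBL241C stationary phase 15.440; TAF10 exponential phase 19.610; TAF10 stationary phase 19.070
ΔCt(exponential phase) = 19.350 − 19.610 = -0.260
ΔCt(stationary phase) = 15.440 − 19.070 = -3.630
ΔΔCt = -3.630 − (-0.260) = -3.370
Fold change = 2^(−(-3.370)) = 2^3.370 = 10.3388

10.339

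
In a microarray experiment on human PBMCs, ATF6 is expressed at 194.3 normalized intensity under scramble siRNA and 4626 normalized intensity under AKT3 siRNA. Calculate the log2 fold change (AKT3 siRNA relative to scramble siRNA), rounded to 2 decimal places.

4.57

Fold change = 4626 / 194.3 = 23.8085
log2(23.8085) = 4.573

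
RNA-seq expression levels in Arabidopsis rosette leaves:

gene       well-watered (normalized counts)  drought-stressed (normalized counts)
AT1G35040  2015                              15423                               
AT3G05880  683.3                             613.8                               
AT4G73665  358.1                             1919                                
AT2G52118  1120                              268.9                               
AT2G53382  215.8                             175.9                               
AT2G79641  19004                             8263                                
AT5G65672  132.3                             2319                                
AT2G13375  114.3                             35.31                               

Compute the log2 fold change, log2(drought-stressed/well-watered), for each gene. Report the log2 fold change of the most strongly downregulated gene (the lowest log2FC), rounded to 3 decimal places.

log2(15423/2015) = 2.936  (AT1G35040)
log2(613.8/683.3) = -0.155  (AT3G05880)
log2(1919/358.1) = 2.422  (AT4G73665)
log2(268.9/1120) = -2.058  (AT2G52118)
log2(175.9/215.8) = -0.295  (AT2G53382)
log2(8263/19004) = -1.202  (AT2G79641)
log2(2319/132.3) = 4.132  (AT5G65672)
log2(35.31/114.3) = -1.695  (AT2G13375)
AT2G52118 is most strongly downregulated.

-2.058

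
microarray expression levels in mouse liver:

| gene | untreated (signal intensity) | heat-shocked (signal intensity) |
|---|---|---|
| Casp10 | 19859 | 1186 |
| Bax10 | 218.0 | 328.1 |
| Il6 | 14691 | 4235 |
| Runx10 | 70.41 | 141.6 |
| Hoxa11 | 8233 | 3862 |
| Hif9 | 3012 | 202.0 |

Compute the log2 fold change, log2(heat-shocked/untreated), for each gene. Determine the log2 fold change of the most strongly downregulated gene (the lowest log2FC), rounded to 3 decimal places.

log2(1186/19859) = -4.066  (Casp10)
log2(328.1/218.0) = 0.590  (Bax10)
log2(4235/14691) = -1.794  (Il6)
log2(141.6/70.41) = 1.008  (Runx10)
log2(3862/8233) = -1.092  (Hoxa11)
log2(202.0/3012) = -3.898  (Hif9)
Casp10 is most strongly downregulated.

-4.066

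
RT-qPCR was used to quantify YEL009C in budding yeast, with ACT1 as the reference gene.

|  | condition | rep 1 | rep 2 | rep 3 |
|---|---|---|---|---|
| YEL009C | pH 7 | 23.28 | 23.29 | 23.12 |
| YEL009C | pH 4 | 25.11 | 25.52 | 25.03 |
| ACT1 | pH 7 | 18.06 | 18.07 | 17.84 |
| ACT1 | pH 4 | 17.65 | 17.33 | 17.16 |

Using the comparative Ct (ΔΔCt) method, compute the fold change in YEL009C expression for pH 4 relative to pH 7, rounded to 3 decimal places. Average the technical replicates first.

0.165

Mean Ct: YEL009C pH 7 23.230; YEL009C pH 4 25.220; ACT1 pH 7 17.990; ACT1 pH 4 17.380
ΔCt(pH 7) = 23.230 − 17.990 = 5.240
ΔCt(pH 4) = 25.220 − 17.380 = 7.840
ΔΔCt = 7.840 − 5.240 = 2.600
Fold change = 2^(−2.600) = 0.1649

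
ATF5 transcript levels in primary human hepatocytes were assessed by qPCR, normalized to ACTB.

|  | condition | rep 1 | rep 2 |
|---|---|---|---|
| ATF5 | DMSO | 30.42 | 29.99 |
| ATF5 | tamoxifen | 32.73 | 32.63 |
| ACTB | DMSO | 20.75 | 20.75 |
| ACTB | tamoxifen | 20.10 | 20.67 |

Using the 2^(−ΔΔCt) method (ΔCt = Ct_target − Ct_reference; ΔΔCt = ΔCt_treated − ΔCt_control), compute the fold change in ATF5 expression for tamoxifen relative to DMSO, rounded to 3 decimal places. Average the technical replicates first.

0.140

Mean Ct: ATF5 DMSO 30.205; ATF5 tamoxifen 32.680; ACTB DMSO 20.750; ACTB tamoxifen 20.385
ΔCt(DMSO) = 30.205 − 20.750 = 9.455
ΔCt(tamoxifen) = 32.680 − 20.385 = 12.295
ΔΔCt = 12.295 − 9.455 = 2.840
Fold change = 2^(−2.840) = 0.1397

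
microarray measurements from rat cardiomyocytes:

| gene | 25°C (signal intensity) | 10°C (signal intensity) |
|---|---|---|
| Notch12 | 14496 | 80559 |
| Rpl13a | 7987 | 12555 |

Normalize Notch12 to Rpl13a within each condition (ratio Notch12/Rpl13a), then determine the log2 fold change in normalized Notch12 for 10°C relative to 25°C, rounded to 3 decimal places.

1.822

Notch12/Rpl13a (25°C) = 14496 / 7987 = 1.8149
Notch12/Rpl13a (10°C) = 80559 / 12555 = 6.4165
Fold change = 6.4165 / 1.8149 = 3.5354
log2(3.5354) = 1.8219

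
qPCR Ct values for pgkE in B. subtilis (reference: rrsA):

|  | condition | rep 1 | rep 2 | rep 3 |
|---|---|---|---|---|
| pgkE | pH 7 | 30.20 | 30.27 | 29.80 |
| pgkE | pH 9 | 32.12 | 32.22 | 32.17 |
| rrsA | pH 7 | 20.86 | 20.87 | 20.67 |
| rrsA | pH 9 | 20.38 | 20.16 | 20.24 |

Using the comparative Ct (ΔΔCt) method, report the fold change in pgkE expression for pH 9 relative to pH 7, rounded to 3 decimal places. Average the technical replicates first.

Mean Ct: pgkE pH 7 30.090; pgkE pH 9 32.170; rrsA pH 7 20.800; rrsA pH 9 20.260
ΔCt(pH 7) = 30.090 − 20.800 = 9.290
ΔCt(pH 9) = 32.170 − 20.260 = 11.910
ΔΔCt = 11.910 − 9.290 = 2.620
Fold change = 2^(−2.620) = 0.1627

0.163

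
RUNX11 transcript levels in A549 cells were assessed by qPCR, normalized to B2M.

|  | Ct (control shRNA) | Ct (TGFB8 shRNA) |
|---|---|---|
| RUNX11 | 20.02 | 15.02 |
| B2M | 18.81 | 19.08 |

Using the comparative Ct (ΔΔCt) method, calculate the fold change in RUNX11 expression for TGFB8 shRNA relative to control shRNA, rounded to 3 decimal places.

38.586

ΔCt(control shRNA) = 20.020 − 18.810 = 1.210
ΔCt(TGFB8 shRNA) = 15.020 − 19.080 = -4.060
ΔΔCt = -4.060 − 1.210 = -5.270
Fold change = 2^(−(-5.270)) = 2^5.270 = 38.5859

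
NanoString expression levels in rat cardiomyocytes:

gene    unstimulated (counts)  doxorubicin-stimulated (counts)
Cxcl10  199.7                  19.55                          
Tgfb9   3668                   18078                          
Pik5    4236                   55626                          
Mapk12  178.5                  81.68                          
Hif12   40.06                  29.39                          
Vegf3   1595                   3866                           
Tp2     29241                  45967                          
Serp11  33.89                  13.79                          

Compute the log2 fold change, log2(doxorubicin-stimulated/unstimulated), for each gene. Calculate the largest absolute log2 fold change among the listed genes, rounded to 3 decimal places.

log2(19.55/199.7) = -3.353  (Cxcl10)
log2(18078/3668) = 2.301  (Tgfb9)
log2(55626/4236) = 3.715  (Pik5)
log2(81.68/178.5) = -1.128  (Mapk12)
log2(29.39/40.06) = -0.447  (Hif12)
log2(3866/1595) = 1.277  (Vegf3)
log2(45967/29241) = 0.653  (Tp2)
log2(13.79/33.89) = -1.297  (Serp11)
The largest magnitude belongs to Pik5.

3.715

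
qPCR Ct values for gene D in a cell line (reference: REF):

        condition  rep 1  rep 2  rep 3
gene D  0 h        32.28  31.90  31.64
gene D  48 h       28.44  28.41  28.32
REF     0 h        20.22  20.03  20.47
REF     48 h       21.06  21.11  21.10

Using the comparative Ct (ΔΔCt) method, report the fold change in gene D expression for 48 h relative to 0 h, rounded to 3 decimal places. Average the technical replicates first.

Mean Ct: gene D 0 h 31.940; gene D 48 h 28.390; REF 0 h 20.240; REF 48 h 21.090
ΔCt(0 h) = 31.940 − 20.240 = 11.700
ΔCt(48 h) = 28.390 − 21.090 = 7.300
ΔΔCt = 7.300 − 11.700 = -4.400
Fold change = 2^(−(-4.400)) = 2^4.400 = 21.1121

21.112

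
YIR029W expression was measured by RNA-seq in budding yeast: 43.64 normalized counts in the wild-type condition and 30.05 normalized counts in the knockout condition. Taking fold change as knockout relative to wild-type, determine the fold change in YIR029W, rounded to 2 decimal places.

Fold change = 30.05 / 43.64 = 0.689
YIR029W is downregulated.

0.69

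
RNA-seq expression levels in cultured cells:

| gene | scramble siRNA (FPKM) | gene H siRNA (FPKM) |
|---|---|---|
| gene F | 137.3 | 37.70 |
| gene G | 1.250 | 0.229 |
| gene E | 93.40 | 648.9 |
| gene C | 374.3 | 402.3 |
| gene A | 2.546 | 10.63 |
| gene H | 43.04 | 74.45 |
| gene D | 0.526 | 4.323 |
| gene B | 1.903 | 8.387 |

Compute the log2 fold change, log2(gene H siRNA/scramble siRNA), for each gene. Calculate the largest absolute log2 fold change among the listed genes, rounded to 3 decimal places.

3.039

log2(37.70/137.3) = -1.865  (gene F)
log2(0.229/1.250) = -2.449  (gene G)
log2(648.9/93.40) = 2.797  (gene E)
log2(402.3/374.3) = 0.104  (gene C)
log2(10.63/2.546) = 2.062  (gene A)
log2(74.45/43.04) = 0.791  (gene H)
log2(4.323/0.526) = 3.039  (gene D)
log2(8.387/1.903) = 2.140  (gene B)
The largest magnitude belongs to gene D.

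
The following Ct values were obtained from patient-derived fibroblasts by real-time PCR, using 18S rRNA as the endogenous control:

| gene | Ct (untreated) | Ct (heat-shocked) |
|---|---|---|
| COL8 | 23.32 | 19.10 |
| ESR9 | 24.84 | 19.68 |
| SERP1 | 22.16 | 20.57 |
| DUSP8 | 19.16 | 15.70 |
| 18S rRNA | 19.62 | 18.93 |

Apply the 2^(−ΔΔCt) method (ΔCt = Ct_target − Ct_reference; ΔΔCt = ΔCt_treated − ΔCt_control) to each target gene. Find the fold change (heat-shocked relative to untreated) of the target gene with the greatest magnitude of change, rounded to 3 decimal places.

COL8: ΔΔCt = (19.10−18.93) − (23.32−19.62) = 0.17 − 3.70 = -3.53; fold change = 2^3.53 = 11.551
ESR9: ΔΔCt = (19.68−18.93) − (24.84−19.62) = 0.75 − 5.22 = -4.47; fold change = 2^4.47 = 22.162
SERP1: ΔΔCt = (20.57−18.93) − (22.16−19.62) = 1.64 − 2.54 = -0.90; fold change = 2^0.90 = 1.866
DUSP8: ΔΔCt = (15.70−18.93) − (19.16−19.62) = -3.23 − (-0.46) = -2.77; fold change = 2^2.77 = 6.821
ESR9 has the largest |ΔΔCt| = 4.47.

22.162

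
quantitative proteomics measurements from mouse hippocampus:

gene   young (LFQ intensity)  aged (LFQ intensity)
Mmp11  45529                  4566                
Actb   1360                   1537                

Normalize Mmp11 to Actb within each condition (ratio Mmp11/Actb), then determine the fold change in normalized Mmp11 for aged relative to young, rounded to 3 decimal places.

Mmp11/Actb (young) = 45529 / 1360 = 33.477
Mmp11/Actb (aged) = 4566 / 1537 = 2.9707
Fold change = 2.9707 / 33.477 = 0.0887

0.089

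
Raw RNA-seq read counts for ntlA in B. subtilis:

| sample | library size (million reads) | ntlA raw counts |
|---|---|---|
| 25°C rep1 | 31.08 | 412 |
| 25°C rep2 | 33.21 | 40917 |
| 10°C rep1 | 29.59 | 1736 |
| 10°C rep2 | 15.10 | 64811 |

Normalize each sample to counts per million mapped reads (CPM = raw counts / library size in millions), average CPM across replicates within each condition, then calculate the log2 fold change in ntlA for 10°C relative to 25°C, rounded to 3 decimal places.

CPM(25°C rep1) = 412 / 31.08 = 13.2561
CPM(25°C rep2) = 40917 / 33.21 = 1232.0687
CPM(10°C rep1) = 1736 / 29.59 = 58.6685
CPM(10°C rep2) = 64811 / 15.10 = 4292.1192
mean CPM(25°C) = 622.6624; mean CPM(10°C) = 2175.3938
Fold change = 2175.3938 / 622.6624 = 3.49370
log2(3.49370) = 1.8048

1.805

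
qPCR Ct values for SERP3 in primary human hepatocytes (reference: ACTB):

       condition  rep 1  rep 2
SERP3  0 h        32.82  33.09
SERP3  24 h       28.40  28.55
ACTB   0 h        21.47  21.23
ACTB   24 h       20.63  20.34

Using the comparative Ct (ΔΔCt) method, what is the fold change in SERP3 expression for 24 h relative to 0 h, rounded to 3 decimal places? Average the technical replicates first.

12.252

Mean Ct: SERP3 0 h 32.955; SERP3 24 h 28.475; ACTB 0 h 21.350; ACTB 24 h 20.485
ΔCt(0 h) = 32.955 − 21.350 = 11.605
ΔCt(24 h) = 28.475 − 20.485 = 7.990
ΔΔCt = 7.990 − 11.605 = -3.615
Fold change = 2^(−(-3.615)) = 2^3.615 = 12.2525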